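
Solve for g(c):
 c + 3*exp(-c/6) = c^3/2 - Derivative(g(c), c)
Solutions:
 g(c) = C1 + c^4/8 - c^2/2 + 18*exp(-c/6)


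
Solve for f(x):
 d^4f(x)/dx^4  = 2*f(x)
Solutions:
 f(x) = C1*exp(-2^(1/4)*x) + C2*exp(2^(1/4)*x) + C3*sin(2^(1/4)*x) + C4*cos(2^(1/4)*x)


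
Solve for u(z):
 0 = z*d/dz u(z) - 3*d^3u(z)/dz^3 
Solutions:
 u(z) = C1 + Integral(C2*airyai(3^(2/3)*z/3) + C3*airybi(3^(2/3)*z/3), z)


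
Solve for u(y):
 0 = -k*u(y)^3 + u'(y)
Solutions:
 u(y) = -sqrt(2)*sqrt(-1/(C1 + k*y))/2
 u(y) = sqrt(2)*sqrt(-1/(C1 + k*y))/2


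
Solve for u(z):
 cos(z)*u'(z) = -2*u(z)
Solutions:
 u(z) = C1*(sin(z) - 1)/(sin(z) + 1)


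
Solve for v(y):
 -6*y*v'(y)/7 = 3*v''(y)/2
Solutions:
 v(y) = C1 + C2*erf(sqrt(14)*y/7)


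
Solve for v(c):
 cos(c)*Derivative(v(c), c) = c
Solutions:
 v(c) = C1 + Integral(c/cos(c), c)


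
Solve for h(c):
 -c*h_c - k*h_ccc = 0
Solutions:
 h(c) = C1 + Integral(C2*airyai(c*(-1/k)^(1/3)) + C3*airybi(c*(-1/k)^(1/3)), c)


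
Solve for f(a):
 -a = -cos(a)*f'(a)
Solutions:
 f(a) = C1 + Integral(a/cos(a), a)


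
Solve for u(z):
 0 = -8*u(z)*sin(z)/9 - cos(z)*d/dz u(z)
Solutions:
 u(z) = C1*cos(z)^(8/9)


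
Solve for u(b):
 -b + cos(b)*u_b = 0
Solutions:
 u(b) = C1 + Integral(b/cos(b), b)


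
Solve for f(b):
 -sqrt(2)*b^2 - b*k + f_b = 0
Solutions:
 f(b) = C1 + sqrt(2)*b^3/3 + b^2*k/2


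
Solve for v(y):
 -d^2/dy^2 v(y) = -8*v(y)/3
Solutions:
 v(y) = C1*exp(-2*sqrt(6)*y/3) + C2*exp(2*sqrt(6)*y/3)


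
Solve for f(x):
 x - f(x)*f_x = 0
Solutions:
 f(x) = -sqrt(C1 + x^2)
 f(x) = sqrt(C1 + x^2)


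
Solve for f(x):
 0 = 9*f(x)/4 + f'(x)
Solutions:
 f(x) = C1*exp(-9*x/4)


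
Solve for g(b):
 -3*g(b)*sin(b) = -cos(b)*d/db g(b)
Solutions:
 g(b) = C1/cos(b)^3


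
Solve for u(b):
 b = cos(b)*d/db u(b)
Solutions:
 u(b) = C1 + Integral(b/cos(b), b)


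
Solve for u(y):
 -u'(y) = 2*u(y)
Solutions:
 u(y) = C1*exp(-2*y)


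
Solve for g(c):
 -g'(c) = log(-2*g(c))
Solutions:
 Integral(1/(log(-_y) + log(2)), (_y, g(c))) = C1 - c


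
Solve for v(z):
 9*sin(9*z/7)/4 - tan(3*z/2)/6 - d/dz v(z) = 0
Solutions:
 v(z) = C1 + log(cos(3*z/2))/9 - 7*cos(9*z/7)/4


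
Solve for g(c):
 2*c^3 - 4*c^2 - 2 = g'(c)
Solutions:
 g(c) = C1 + c^4/2 - 4*c^3/3 - 2*c


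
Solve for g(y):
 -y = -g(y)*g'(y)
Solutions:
 g(y) = -sqrt(C1 + y^2)
 g(y) = sqrt(C1 + y^2)


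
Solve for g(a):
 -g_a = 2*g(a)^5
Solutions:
 g(a) = -I*(1/(C1 + 8*a))^(1/4)
 g(a) = I*(1/(C1 + 8*a))^(1/4)
 g(a) = -(1/(C1 + 8*a))^(1/4)
 g(a) = (1/(C1 + 8*a))^(1/4)


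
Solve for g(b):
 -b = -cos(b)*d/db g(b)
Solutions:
 g(b) = C1 + Integral(b/cos(b), b)


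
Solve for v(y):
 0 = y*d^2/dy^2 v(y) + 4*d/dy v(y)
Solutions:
 v(y) = C1 + C2/y^3


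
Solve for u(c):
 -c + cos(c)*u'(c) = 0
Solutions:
 u(c) = C1 + Integral(c/cos(c), c)


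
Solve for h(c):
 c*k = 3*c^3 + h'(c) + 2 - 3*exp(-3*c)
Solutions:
 h(c) = C1 - 3*c^4/4 + c^2*k/2 - 2*c - exp(-3*c)


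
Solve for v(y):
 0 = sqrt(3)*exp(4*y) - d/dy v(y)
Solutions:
 v(y) = C1 + sqrt(3)*exp(4*y)/4


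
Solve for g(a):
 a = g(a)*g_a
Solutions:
 g(a) = -sqrt(C1 + a^2)
 g(a) = sqrt(C1 + a^2)


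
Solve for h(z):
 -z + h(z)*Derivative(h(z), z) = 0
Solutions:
 h(z) = -sqrt(C1 + z^2)
 h(z) = sqrt(C1 + z^2)


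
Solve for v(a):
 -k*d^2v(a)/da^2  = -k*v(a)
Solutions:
 v(a) = C1*exp(-a) + C2*exp(a)


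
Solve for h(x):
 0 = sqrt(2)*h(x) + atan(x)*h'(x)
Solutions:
 h(x) = C1*exp(-sqrt(2)*Integral(1/atan(x), x))


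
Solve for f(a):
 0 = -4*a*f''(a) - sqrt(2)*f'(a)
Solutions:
 f(a) = C1 + C2*a^(1 - sqrt(2)/4)


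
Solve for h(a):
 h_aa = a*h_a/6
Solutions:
 h(a) = C1 + C2*erfi(sqrt(3)*a/6)


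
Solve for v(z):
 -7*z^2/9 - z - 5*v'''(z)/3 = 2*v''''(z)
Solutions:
 v(z) = C1 + C2*z + C3*z^2 + C4*exp(-5*z/6) - 7*z^5/900 + 13*z^4/600 - 13*z^3/125


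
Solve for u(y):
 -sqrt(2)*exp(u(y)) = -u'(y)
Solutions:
 u(y) = log(-1/(C1 + sqrt(2)*y))


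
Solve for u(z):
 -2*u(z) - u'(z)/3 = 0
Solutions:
 u(z) = C1*exp(-6*z)


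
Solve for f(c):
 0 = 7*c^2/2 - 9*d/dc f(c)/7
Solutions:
 f(c) = C1 + 49*c^3/54


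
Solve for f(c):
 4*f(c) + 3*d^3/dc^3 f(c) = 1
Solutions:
 f(c) = C3*exp(-6^(2/3)*c/3) + (C1*sin(2^(2/3)*3^(1/6)*c/2) + C2*cos(2^(2/3)*3^(1/6)*c/2))*exp(6^(2/3)*c/6) + 1/4


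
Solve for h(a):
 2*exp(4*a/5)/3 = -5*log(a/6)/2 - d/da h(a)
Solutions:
 h(a) = C1 - 5*a*log(a)/2 + 5*a*(1 + log(6))/2 - 5*exp(4*a/5)/6


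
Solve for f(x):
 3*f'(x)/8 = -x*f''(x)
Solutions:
 f(x) = C1 + C2*x^(5/8)


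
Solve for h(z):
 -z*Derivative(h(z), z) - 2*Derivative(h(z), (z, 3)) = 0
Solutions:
 h(z) = C1 + Integral(C2*airyai(-2^(2/3)*z/2) + C3*airybi(-2^(2/3)*z/2), z)


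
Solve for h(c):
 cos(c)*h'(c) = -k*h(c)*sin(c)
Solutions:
 h(c) = C1*exp(k*log(cos(c)))


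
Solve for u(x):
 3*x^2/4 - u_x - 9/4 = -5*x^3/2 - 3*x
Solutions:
 u(x) = C1 + 5*x^4/8 + x^3/4 + 3*x^2/2 - 9*x/4


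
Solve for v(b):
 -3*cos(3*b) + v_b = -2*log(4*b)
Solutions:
 v(b) = C1 - 2*b*log(b) - 4*b*log(2) + 2*b + sin(3*b)


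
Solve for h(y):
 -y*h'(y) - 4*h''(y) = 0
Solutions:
 h(y) = C1 + C2*erf(sqrt(2)*y/4)


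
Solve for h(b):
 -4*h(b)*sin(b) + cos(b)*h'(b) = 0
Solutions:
 h(b) = C1/cos(b)^4


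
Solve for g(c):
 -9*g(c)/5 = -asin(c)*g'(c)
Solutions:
 g(c) = C1*exp(9*Integral(1/asin(c), c)/5)


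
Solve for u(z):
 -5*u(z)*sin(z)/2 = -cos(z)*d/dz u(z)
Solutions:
 u(z) = C1/cos(z)^(5/2)


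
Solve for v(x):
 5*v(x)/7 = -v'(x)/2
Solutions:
 v(x) = C1*exp(-10*x/7)


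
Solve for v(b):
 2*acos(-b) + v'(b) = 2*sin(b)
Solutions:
 v(b) = C1 - 2*b*acos(-b) - 2*sqrt(1 - b^2) - 2*cos(b)


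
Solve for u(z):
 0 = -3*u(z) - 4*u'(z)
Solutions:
 u(z) = C1*exp(-3*z/4)


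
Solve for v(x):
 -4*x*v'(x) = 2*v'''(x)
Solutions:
 v(x) = C1 + Integral(C2*airyai(-2^(1/3)*x) + C3*airybi(-2^(1/3)*x), x)


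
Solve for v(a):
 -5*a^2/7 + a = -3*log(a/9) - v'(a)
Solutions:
 v(a) = C1 + 5*a^3/21 - a^2/2 - 3*a*log(a) + 3*a + a*log(729)


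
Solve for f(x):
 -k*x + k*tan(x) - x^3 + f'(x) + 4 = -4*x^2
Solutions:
 f(x) = C1 + k*x^2/2 + k*log(cos(x)) + x^4/4 - 4*x^3/3 - 4*x


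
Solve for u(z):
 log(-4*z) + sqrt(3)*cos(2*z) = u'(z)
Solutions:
 u(z) = C1 + z*log(-z) - z + 2*z*log(2) + sqrt(3)*sin(2*z)/2


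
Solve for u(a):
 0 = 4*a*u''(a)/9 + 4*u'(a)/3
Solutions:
 u(a) = C1 + C2/a^2


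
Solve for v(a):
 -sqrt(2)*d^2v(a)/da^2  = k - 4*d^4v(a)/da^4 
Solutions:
 v(a) = C1 + C2*a + C3*exp(-2^(1/4)*a/2) + C4*exp(2^(1/4)*a/2) - sqrt(2)*a^2*k/4


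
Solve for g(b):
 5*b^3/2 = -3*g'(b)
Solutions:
 g(b) = C1 - 5*b^4/24


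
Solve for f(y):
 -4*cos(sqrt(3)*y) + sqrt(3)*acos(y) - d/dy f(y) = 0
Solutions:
 f(y) = C1 + sqrt(3)*(y*acos(y) - sqrt(1 - y^2)) - 4*sqrt(3)*sin(sqrt(3)*y)/3


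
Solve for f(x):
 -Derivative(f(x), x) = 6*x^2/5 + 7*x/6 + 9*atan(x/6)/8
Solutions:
 f(x) = C1 - 2*x^3/5 - 7*x^2/12 - 9*x*atan(x/6)/8 + 27*log(x^2 + 36)/8


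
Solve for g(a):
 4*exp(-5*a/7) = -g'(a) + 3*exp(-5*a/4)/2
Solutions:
 g(a) = C1 - 6*exp(-5*a/4)/5 + 28*exp(-5*a/7)/5


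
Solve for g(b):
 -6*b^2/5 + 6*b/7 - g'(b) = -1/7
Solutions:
 g(b) = C1 - 2*b^3/5 + 3*b^2/7 + b/7


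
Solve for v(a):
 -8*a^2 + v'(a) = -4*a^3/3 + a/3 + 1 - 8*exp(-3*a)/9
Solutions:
 v(a) = C1 - a^4/3 + 8*a^3/3 + a^2/6 + a + 8*exp(-3*a)/27


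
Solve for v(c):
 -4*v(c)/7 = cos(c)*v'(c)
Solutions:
 v(c) = C1*(sin(c) - 1)^(2/7)/(sin(c) + 1)^(2/7)


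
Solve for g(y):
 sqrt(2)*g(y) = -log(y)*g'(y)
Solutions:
 g(y) = C1*exp(-sqrt(2)*li(y))


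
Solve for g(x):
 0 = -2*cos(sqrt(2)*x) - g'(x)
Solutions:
 g(x) = C1 - sqrt(2)*sin(sqrt(2)*x)


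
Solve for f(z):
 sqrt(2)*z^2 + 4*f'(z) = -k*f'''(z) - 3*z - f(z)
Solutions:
 f(z) = C1*exp(2^(1/3)*z*(6^(1/3)*(sqrt(3)*sqrt((27 + 256/k)/k^2) + 9/k)^(1/3)/12 - 2^(1/3)*3^(5/6)*I*(sqrt(3)*sqrt((27 + 256/k)/k^2) + 9/k)^(1/3)/12 + 8/(k*(-3^(1/3) + 3^(5/6)*I)*(sqrt(3)*sqrt((27 + 256/k)/k^2) + 9/k)^(1/3)))) + C2*exp(2^(1/3)*z*(6^(1/3)*(sqrt(3)*sqrt((27 + 256/k)/k^2) + 9/k)^(1/3)/12 + 2^(1/3)*3^(5/6)*I*(sqrt(3)*sqrt((27 + 256/k)/k^2) + 9/k)^(1/3)/12 - 8/(k*(3^(1/3) + 3^(5/6)*I)*(sqrt(3)*sqrt((27 + 256/k)/k^2) + 9/k)^(1/3)))) + C3*exp(6^(1/3)*z*(-2^(1/3)*(sqrt(3)*sqrt((27 + 256/k)/k^2) + 9/k)^(1/3) + 8*3^(1/3)/(k*(sqrt(3)*sqrt((27 + 256/k)/k^2) + 9/k)^(1/3)))/6) - sqrt(2)*z^2 - 3*z + 8*sqrt(2)*z - 32*sqrt(2) + 12


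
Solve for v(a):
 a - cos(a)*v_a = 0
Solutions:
 v(a) = C1 + Integral(a/cos(a), a)


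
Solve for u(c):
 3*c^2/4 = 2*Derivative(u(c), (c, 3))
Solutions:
 u(c) = C1 + C2*c + C3*c^2 + c^5/160


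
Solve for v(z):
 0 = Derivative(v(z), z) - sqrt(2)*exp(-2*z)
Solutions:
 v(z) = C1 - sqrt(2)*exp(-2*z)/2


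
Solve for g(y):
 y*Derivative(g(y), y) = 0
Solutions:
 g(y) = C1


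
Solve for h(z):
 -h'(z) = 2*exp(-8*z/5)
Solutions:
 h(z) = C1 + 5*exp(-8*z/5)/4


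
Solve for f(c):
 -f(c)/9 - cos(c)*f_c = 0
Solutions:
 f(c) = C1*(sin(c) - 1)^(1/18)/(sin(c) + 1)^(1/18)


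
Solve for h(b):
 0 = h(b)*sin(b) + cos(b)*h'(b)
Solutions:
 h(b) = C1*cos(b)


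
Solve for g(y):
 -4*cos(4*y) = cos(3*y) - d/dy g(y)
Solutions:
 g(y) = C1 + sin(3*y)/3 + sin(4*y)


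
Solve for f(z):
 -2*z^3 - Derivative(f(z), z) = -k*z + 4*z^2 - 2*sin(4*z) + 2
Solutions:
 f(z) = C1 + k*z^2/2 - z^4/2 - 4*z^3/3 - 2*z - cos(4*z)/2


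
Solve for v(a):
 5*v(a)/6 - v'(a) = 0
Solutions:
 v(a) = C1*exp(5*a/6)


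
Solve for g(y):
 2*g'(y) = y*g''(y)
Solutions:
 g(y) = C1 + C2*y^3


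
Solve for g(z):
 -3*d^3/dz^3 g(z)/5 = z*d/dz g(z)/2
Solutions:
 g(z) = C1 + Integral(C2*airyai(-5^(1/3)*6^(2/3)*z/6) + C3*airybi(-5^(1/3)*6^(2/3)*z/6), z)


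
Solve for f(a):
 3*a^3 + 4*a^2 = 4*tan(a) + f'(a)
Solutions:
 f(a) = C1 + 3*a^4/4 + 4*a^3/3 + 4*log(cos(a))


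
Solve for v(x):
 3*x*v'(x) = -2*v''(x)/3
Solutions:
 v(x) = C1 + C2*erf(3*x/2)


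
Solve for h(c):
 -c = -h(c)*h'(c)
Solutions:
 h(c) = -sqrt(C1 + c^2)
 h(c) = sqrt(C1 + c^2)


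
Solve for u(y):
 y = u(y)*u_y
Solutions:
 u(y) = -sqrt(C1 + y^2)
 u(y) = sqrt(C1 + y^2)


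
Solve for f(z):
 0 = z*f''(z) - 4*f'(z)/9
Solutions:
 f(z) = C1 + C2*z^(13/9)


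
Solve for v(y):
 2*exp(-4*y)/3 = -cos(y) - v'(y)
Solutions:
 v(y) = C1 - sin(y) + exp(-4*y)/6


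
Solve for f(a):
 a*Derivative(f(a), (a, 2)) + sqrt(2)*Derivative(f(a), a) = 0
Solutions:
 f(a) = C1 + C2*a^(1 - sqrt(2))


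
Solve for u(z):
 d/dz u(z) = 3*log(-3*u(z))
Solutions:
 -Integral(1/(log(-_y) + log(3)), (_y, u(z)))/3 = C1 - z


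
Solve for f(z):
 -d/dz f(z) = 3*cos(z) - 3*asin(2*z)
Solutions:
 f(z) = C1 + 3*z*asin(2*z) + 3*sqrt(1 - 4*z^2)/2 - 3*sin(z)


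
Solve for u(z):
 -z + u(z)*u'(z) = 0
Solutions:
 u(z) = -sqrt(C1 + z^2)
 u(z) = sqrt(C1 + z^2)


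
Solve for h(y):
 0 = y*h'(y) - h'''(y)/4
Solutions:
 h(y) = C1 + Integral(C2*airyai(2^(2/3)*y) + C3*airybi(2^(2/3)*y), y)


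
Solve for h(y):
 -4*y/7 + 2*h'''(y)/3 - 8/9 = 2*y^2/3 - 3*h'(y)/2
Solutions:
 h(y) = C1 + C2*sin(3*y/2) + C3*cos(3*y/2) + 4*y^3/27 + 4*y^2/21 + 16*y/81


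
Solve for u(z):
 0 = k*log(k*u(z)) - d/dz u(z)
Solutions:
 li(k*u(z))/k = C1 + k*z


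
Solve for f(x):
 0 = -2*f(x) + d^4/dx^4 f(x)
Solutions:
 f(x) = C1*exp(-2^(1/4)*x) + C2*exp(2^(1/4)*x) + C3*sin(2^(1/4)*x) + C4*cos(2^(1/4)*x)


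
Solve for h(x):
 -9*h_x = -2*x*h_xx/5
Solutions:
 h(x) = C1 + C2*x^(47/2)


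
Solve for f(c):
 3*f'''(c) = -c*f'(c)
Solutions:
 f(c) = C1 + Integral(C2*airyai(-3^(2/3)*c/3) + C3*airybi(-3^(2/3)*c/3), c)


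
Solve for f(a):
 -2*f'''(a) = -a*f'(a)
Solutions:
 f(a) = C1 + Integral(C2*airyai(2^(2/3)*a/2) + C3*airybi(2^(2/3)*a/2), a)


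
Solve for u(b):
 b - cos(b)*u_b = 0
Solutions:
 u(b) = C1 + Integral(b/cos(b), b)


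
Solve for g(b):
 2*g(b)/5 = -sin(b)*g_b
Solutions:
 g(b) = C1*(cos(b) + 1)^(1/5)/(cos(b) - 1)^(1/5)


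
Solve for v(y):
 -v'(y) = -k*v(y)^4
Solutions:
 v(y) = (-1/(C1 + 3*k*y))^(1/3)
 v(y) = (-1/(C1 + k*y))^(1/3)*(-3^(2/3) - 3*3^(1/6)*I)/6
 v(y) = (-1/(C1 + k*y))^(1/3)*(-3^(2/3) + 3*3^(1/6)*I)/6


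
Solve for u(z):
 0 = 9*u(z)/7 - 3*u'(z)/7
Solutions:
 u(z) = C1*exp(3*z)


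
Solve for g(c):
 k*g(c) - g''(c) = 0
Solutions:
 g(c) = C1*exp(-c*sqrt(k)) + C2*exp(c*sqrt(k))


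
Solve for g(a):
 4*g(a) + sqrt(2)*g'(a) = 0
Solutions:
 g(a) = C1*exp(-2*sqrt(2)*a)


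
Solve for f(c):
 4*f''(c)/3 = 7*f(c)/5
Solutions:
 f(c) = C1*exp(-sqrt(105)*c/10) + C2*exp(sqrt(105)*c/10)


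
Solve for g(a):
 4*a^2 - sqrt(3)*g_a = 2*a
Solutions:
 g(a) = C1 + 4*sqrt(3)*a^3/9 - sqrt(3)*a^2/3


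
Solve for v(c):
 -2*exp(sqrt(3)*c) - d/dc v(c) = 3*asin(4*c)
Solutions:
 v(c) = C1 - 3*c*asin(4*c) - 3*sqrt(1 - 16*c^2)/4 - 2*sqrt(3)*exp(sqrt(3)*c)/3


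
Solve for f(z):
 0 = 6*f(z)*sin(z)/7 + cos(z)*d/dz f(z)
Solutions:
 f(z) = C1*cos(z)^(6/7)


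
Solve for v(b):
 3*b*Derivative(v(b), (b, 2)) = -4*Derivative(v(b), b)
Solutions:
 v(b) = C1 + C2/b^(1/3)


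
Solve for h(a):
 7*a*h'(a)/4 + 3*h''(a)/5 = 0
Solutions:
 h(a) = C1 + C2*erf(sqrt(210)*a/12)


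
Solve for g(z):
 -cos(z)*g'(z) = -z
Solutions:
 g(z) = C1 + Integral(z/cos(z), z)


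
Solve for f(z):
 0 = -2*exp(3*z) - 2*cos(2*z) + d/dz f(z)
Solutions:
 f(z) = C1 + 2*exp(3*z)/3 + sin(2*z)


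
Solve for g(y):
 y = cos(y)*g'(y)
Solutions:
 g(y) = C1 + Integral(y/cos(y), y)


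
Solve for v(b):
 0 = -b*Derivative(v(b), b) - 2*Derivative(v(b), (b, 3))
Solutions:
 v(b) = C1 + Integral(C2*airyai(-2^(2/3)*b/2) + C3*airybi(-2^(2/3)*b/2), b)


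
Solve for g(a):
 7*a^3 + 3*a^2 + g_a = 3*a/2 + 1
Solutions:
 g(a) = C1 - 7*a^4/4 - a^3 + 3*a^2/4 + a


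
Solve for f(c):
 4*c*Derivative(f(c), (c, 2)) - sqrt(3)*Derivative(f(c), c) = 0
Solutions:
 f(c) = C1 + C2*c^(sqrt(3)/4 + 1)


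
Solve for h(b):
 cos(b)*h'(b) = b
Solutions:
 h(b) = C1 + Integral(b/cos(b), b)


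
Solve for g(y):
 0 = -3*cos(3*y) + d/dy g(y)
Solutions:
 g(y) = C1 + sin(3*y)


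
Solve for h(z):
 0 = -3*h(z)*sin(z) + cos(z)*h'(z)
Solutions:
 h(z) = C1/cos(z)^3


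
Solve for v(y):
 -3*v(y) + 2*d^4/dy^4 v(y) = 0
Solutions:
 v(y) = C1*exp(-2^(3/4)*3^(1/4)*y/2) + C2*exp(2^(3/4)*3^(1/4)*y/2) + C3*sin(2^(3/4)*3^(1/4)*y/2) + C4*cos(2^(3/4)*3^(1/4)*y/2)


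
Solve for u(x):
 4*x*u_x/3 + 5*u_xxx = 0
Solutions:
 u(x) = C1 + Integral(C2*airyai(-30^(2/3)*x/15) + C3*airybi(-30^(2/3)*x/15), x)


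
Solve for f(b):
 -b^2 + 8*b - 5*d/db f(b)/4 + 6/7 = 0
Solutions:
 f(b) = C1 - 4*b^3/15 + 16*b^2/5 + 24*b/35


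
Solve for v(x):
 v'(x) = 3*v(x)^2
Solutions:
 v(x) = -1/(C1 + 3*x)


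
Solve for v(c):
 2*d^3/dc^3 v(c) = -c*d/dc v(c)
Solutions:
 v(c) = C1 + Integral(C2*airyai(-2^(2/3)*c/2) + C3*airybi(-2^(2/3)*c/2), c)


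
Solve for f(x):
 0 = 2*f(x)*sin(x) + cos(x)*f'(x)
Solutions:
 f(x) = C1*cos(x)^2


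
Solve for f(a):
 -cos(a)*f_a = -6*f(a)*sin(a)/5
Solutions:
 f(a) = C1/cos(a)^(6/5)


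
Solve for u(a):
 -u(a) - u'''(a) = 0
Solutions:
 u(a) = C3*exp(-a) + (C1*sin(sqrt(3)*a/2) + C2*cos(sqrt(3)*a/2))*exp(a/2)


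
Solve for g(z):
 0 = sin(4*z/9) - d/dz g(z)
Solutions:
 g(z) = C1 - 9*cos(4*z/9)/4


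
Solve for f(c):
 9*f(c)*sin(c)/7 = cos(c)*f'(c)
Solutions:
 f(c) = C1/cos(c)^(9/7)


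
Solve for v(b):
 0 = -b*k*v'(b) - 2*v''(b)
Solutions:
 v(b) = Piecewise((-sqrt(pi)*C1*erf(b*sqrt(k)/2)/sqrt(k) - C2, (k > 0) | (k < 0)), (-C1*b - C2, True))


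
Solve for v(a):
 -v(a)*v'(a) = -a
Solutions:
 v(a) = -sqrt(C1 + a^2)
 v(a) = sqrt(C1 + a^2)


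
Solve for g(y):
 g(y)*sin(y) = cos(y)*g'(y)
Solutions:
 g(y) = C1/cos(y)


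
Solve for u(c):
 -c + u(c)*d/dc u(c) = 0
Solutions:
 u(c) = -sqrt(C1 + c^2)
 u(c) = sqrt(C1 + c^2)


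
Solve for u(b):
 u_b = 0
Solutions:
 u(b) = C1


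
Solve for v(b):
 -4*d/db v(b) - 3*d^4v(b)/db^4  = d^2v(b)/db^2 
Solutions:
 v(b) = C1 + C4*exp(-b) + (C2*sin(sqrt(39)*b/6) + C3*cos(sqrt(39)*b/6))*exp(b/2)


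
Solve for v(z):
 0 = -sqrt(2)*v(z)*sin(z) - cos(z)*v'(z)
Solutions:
 v(z) = C1*cos(z)^(sqrt(2))


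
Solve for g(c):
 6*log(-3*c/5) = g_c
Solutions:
 g(c) = C1 + 6*c*log(-c) + 6*c*(-log(5) - 1 + log(3))


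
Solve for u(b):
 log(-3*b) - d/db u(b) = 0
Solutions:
 u(b) = C1 + b*log(-b) + b*(-1 + log(3))


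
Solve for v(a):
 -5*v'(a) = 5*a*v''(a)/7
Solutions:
 v(a) = C1 + C2/a^6


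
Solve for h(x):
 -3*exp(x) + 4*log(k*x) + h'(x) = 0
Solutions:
 h(x) = C1 - 4*x*log(k*x) + 4*x + 3*exp(x)


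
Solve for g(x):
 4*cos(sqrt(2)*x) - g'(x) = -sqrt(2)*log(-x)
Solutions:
 g(x) = C1 + sqrt(2)*x*(log(-x) - 1) + 2*sqrt(2)*sin(sqrt(2)*x)


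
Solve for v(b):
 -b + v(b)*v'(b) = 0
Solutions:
 v(b) = -sqrt(C1 + b^2)
 v(b) = sqrt(C1 + b^2)


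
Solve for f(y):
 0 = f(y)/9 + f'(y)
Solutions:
 f(y) = C1*exp(-y/9)


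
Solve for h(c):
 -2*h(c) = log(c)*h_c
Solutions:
 h(c) = C1*exp(-2*li(c))


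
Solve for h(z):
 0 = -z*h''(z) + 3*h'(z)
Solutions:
 h(z) = C1 + C2*z^4


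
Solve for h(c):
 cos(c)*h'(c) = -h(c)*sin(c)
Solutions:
 h(c) = C1*cos(c)


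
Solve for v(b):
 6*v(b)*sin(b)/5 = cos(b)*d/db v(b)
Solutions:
 v(b) = C1/cos(b)^(6/5)


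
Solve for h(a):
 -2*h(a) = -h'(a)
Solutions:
 h(a) = C1*exp(2*a)


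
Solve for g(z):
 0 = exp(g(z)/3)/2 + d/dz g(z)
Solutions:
 g(z) = 3*log(1/(C1 + z)) + 3*log(6)


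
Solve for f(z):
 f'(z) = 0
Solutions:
 f(z) = C1


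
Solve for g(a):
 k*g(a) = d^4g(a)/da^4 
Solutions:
 g(a) = C1*exp(-a*k^(1/4)) + C2*exp(a*k^(1/4)) + C3*exp(-I*a*k^(1/4)) + C4*exp(I*a*k^(1/4))


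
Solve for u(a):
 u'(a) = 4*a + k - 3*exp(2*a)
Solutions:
 u(a) = C1 + 2*a^2 + a*k - 3*exp(2*a)/2


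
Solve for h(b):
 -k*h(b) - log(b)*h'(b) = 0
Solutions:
 h(b) = C1*exp(-k*li(b))


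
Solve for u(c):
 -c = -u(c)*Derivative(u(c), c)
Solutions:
 u(c) = -sqrt(C1 + c^2)
 u(c) = sqrt(C1 + c^2)


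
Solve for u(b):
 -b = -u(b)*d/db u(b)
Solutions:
 u(b) = -sqrt(C1 + b^2)
 u(b) = sqrt(C1 + b^2)


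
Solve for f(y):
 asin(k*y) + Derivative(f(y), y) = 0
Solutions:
 f(y) = C1 - Piecewise((y*asin(k*y) + sqrt(-k^2*y^2 + 1)/k, Ne(k, 0)), (0, True))


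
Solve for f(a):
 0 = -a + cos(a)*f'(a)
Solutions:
 f(a) = C1 + Integral(a/cos(a), a)


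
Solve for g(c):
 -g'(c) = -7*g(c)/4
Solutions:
 g(c) = C1*exp(7*c/4)


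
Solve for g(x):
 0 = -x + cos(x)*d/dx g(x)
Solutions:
 g(x) = C1 + Integral(x/cos(x), x)


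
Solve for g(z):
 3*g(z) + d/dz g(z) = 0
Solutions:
 g(z) = C1*exp(-3*z)


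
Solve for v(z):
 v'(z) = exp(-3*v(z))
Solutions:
 v(z) = log(C1 + 3*z)/3
 v(z) = log((-3^(1/3) - 3^(5/6)*I)*(C1 + z)^(1/3)/2)
 v(z) = log((-3^(1/3) + 3^(5/6)*I)*(C1 + z)^(1/3)/2)


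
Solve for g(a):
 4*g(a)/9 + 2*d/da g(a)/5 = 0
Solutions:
 g(a) = C1*exp(-10*a/9)


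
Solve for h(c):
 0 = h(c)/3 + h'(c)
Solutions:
 h(c) = C1*exp(-c/3)


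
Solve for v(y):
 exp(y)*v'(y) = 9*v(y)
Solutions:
 v(y) = C1*exp(-9*exp(-y))


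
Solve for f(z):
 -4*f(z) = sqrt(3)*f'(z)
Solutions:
 f(z) = C1*exp(-4*sqrt(3)*z/3)


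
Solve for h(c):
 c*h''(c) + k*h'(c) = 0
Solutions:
 h(c) = C1 + c^(1 - re(k))*(C2*sin(log(c)*Abs(im(k))) + C3*cos(log(c)*im(k)))


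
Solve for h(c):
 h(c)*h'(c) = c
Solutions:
 h(c) = -sqrt(C1 + c^2)
 h(c) = sqrt(C1 + c^2)


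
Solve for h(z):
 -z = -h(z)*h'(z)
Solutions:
 h(z) = -sqrt(C1 + z^2)
 h(z) = sqrt(C1 + z^2)


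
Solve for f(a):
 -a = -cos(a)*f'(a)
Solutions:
 f(a) = C1 + Integral(a/cos(a), a)


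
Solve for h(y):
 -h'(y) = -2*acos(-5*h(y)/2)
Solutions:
 Integral(1/acos(-5*_y/2), (_y, h(y))) = C1 + 2*y


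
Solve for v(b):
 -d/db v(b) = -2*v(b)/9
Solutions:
 v(b) = C1*exp(2*b/9)


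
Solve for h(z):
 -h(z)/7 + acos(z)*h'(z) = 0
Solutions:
 h(z) = C1*exp(Integral(1/acos(z), z)/7)


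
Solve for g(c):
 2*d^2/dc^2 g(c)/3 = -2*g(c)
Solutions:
 g(c) = C1*sin(sqrt(3)*c) + C2*cos(sqrt(3)*c)


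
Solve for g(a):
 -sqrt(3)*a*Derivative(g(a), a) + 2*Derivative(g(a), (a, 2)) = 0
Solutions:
 g(a) = C1 + C2*erfi(3^(1/4)*a/2)


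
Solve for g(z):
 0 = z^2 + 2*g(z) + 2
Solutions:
 g(z) = -z^2/2 - 1


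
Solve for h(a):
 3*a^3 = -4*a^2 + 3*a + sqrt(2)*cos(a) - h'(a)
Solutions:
 h(a) = C1 - 3*a^4/4 - 4*a^3/3 + 3*a^2/2 + sqrt(2)*sin(a)


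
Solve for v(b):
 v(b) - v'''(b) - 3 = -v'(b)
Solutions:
 v(b) = C1*exp(-b*(2*18^(1/3)/(sqrt(69) + 9)^(1/3) + 12^(1/3)*(sqrt(69) + 9)^(1/3))/12)*sin(2^(1/3)*3^(1/6)*b*(-2^(1/3)*3^(2/3)*(sqrt(69) + 9)^(1/3) + 6/(sqrt(69) + 9)^(1/3))/12) + C2*exp(-b*(2*18^(1/3)/(sqrt(69) + 9)^(1/3) + 12^(1/3)*(sqrt(69) + 9)^(1/3))/12)*cos(2^(1/3)*3^(1/6)*b*(-2^(1/3)*3^(2/3)*(sqrt(69) + 9)^(1/3) + 6/(sqrt(69) + 9)^(1/3))/12) + C3*exp(b*(2*18^(1/3)/(sqrt(69) + 9)^(1/3) + 12^(1/3)*(sqrt(69) + 9)^(1/3))/6) + 3


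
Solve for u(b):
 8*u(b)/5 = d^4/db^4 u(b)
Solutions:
 u(b) = C1*exp(-10^(3/4)*b/5) + C2*exp(10^(3/4)*b/5) + C3*sin(10^(3/4)*b/5) + C4*cos(10^(3/4)*b/5)


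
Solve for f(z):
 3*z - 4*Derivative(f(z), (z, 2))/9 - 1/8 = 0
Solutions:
 f(z) = C1 + C2*z + 9*z^3/8 - 9*z^2/64


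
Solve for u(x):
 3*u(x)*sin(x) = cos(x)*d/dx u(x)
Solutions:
 u(x) = C1/cos(x)^3


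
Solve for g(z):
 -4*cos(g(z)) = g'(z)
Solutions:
 g(z) = pi - asin((C1 + exp(8*z))/(C1 - exp(8*z)))
 g(z) = asin((C1 + exp(8*z))/(C1 - exp(8*z)))


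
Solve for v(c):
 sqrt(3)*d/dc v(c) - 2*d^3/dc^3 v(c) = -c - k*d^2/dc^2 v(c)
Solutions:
 v(c) = C1 + C2*exp(c*(k - sqrt(k^2 + 8*sqrt(3)))/4) + C3*exp(c*(k + sqrt(k^2 + 8*sqrt(3)))/4) - sqrt(3)*c^2/6 + c*k/3


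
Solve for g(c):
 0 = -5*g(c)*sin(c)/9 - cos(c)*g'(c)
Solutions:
 g(c) = C1*cos(c)^(5/9)


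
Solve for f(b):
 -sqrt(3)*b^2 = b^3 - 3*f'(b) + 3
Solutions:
 f(b) = C1 + b^4/12 + sqrt(3)*b^3/9 + b


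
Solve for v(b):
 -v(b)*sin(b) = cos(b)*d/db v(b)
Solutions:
 v(b) = C1*cos(b)


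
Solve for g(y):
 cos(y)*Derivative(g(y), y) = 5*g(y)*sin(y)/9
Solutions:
 g(y) = C1/cos(y)^(5/9)


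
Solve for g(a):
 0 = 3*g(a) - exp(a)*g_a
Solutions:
 g(a) = C1*exp(-3*exp(-a))


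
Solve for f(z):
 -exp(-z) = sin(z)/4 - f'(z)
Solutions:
 f(z) = C1 - cos(z)/4 - exp(-z)


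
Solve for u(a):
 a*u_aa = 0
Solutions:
 u(a) = C1 + C2*a


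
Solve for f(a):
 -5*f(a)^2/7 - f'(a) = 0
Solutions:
 f(a) = 7/(C1 + 5*a)


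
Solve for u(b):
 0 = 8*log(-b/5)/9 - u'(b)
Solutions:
 u(b) = C1 + 8*b*log(-b)/9 + 8*b*(-log(5) - 1)/9


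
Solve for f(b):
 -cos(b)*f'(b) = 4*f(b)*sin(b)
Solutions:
 f(b) = C1*cos(b)^4


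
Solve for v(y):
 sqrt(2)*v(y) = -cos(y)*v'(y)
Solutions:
 v(y) = C1*(sin(y) - 1)^(sqrt(2)/2)/(sin(y) + 1)^(sqrt(2)/2)


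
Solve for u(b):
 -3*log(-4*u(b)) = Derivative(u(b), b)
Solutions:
 Integral(1/(log(-_y) + 2*log(2)), (_y, u(b)))/3 = C1 - b


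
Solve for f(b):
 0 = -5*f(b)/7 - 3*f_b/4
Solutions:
 f(b) = C1*exp(-20*b/21)


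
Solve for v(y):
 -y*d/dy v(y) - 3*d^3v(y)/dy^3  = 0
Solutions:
 v(y) = C1 + Integral(C2*airyai(-3^(2/3)*y/3) + C3*airybi(-3^(2/3)*y/3), y)


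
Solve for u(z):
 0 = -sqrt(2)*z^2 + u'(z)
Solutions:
 u(z) = C1 + sqrt(2)*z^3/3


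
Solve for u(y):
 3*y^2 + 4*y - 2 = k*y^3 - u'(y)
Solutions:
 u(y) = C1 + k*y^4/4 - y^3 - 2*y^2 + 2*y


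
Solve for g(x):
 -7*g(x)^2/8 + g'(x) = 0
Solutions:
 g(x) = -8/(C1 + 7*x)


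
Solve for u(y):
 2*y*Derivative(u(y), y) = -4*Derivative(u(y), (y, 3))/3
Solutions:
 u(y) = C1 + Integral(C2*airyai(-2^(2/3)*3^(1/3)*y/2) + C3*airybi(-2^(2/3)*3^(1/3)*y/2), y)


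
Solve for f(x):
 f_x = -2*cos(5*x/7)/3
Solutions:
 f(x) = C1 - 14*sin(5*x/7)/15


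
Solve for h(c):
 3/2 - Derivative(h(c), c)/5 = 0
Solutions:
 h(c) = C1 + 15*c/2


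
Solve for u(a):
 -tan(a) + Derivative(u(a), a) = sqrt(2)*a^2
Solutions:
 u(a) = C1 + sqrt(2)*a^3/3 - log(cos(a))


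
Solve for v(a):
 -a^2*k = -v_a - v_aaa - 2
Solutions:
 v(a) = C1 + C2*sin(a) + C3*cos(a) + a^3*k/3 - 2*a*k - 2*a


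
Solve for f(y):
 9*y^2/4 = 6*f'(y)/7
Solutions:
 f(y) = C1 + 7*y^3/8


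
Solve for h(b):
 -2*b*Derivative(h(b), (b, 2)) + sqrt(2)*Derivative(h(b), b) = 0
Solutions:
 h(b) = C1 + C2*b^(sqrt(2)/2 + 1)


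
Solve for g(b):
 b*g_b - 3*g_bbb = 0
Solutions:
 g(b) = C1 + Integral(C2*airyai(3^(2/3)*b/3) + C3*airybi(3^(2/3)*b/3), b)


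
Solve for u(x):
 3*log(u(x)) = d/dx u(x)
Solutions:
 li(u(x)) = C1 + 3*x


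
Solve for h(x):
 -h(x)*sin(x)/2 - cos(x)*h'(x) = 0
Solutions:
 h(x) = C1*sqrt(cos(x))


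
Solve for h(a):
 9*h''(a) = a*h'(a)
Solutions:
 h(a) = C1 + C2*erfi(sqrt(2)*a/6)


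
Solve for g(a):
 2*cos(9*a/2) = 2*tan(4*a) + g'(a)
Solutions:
 g(a) = C1 + log(cos(4*a))/2 + 4*sin(9*a/2)/9


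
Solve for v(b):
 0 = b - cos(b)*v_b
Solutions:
 v(b) = C1 + Integral(b/cos(b), b)


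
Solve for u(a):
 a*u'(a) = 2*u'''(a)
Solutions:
 u(a) = C1 + Integral(C2*airyai(2^(2/3)*a/2) + C3*airybi(2^(2/3)*a/2), a)


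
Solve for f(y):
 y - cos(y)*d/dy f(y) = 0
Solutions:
 f(y) = C1 + Integral(y/cos(y), y)


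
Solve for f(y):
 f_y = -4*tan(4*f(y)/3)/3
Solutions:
 f(y) = -3*asin(C1*exp(-16*y/9))/4 + 3*pi/4
 f(y) = 3*asin(C1*exp(-16*y/9))/4


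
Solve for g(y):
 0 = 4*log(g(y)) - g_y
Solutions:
 li(g(y)) = C1 + 4*y


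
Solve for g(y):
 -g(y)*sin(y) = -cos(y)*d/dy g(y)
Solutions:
 g(y) = C1/cos(y)


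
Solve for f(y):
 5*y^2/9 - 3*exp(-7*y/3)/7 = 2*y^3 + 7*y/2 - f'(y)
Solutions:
 f(y) = C1 + y^4/2 - 5*y^3/27 + 7*y^2/4 - 9*exp(-7*y/3)/49


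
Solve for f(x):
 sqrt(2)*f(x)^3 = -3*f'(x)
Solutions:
 f(x) = -sqrt(6)*sqrt(-1/(C1 - sqrt(2)*x))/2
 f(x) = sqrt(6)*sqrt(-1/(C1 - sqrt(2)*x))/2


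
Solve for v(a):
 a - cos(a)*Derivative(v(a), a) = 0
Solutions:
 v(a) = C1 + Integral(a/cos(a), a)


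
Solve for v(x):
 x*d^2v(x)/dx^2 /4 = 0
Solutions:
 v(x) = C1 + C2*x


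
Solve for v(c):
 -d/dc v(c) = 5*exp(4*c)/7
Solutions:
 v(c) = C1 - 5*exp(4*c)/28


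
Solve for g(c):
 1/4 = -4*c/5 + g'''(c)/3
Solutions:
 g(c) = C1 + C2*c + C3*c^2 + c^4/10 + c^3/8


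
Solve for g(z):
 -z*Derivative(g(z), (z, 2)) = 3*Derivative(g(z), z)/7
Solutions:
 g(z) = C1 + C2*z^(4/7)


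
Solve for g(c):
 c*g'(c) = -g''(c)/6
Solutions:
 g(c) = C1 + C2*erf(sqrt(3)*c)


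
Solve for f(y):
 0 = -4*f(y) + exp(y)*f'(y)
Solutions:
 f(y) = C1*exp(-4*exp(-y))


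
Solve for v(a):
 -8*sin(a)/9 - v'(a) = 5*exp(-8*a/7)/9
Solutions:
 v(a) = C1 + 8*cos(a)/9 + 35*exp(-8*a/7)/72


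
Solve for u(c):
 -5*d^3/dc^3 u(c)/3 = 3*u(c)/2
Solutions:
 u(c) = C3*exp(-30^(2/3)*c/10) + (C1*sin(3*10^(2/3)*3^(1/6)*c/20) + C2*cos(3*10^(2/3)*3^(1/6)*c/20))*exp(30^(2/3)*c/20)


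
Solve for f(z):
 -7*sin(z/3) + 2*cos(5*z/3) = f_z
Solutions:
 f(z) = C1 + 6*sin(5*z/3)/5 + 21*cos(z/3)


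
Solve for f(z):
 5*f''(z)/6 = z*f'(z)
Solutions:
 f(z) = C1 + C2*erfi(sqrt(15)*z/5)


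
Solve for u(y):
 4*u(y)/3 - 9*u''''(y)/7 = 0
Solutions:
 u(y) = C1*exp(-sqrt(2)*21^(1/4)*y/3) + C2*exp(sqrt(2)*21^(1/4)*y/3) + C3*sin(sqrt(2)*21^(1/4)*y/3) + C4*cos(sqrt(2)*21^(1/4)*y/3)


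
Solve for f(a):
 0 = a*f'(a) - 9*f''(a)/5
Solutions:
 f(a) = C1 + C2*erfi(sqrt(10)*a/6)


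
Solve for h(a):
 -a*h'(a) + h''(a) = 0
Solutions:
 h(a) = C1 + C2*erfi(sqrt(2)*a/2)


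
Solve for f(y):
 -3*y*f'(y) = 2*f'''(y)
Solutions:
 f(y) = C1 + Integral(C2*airyai(-2^(2/3)*3^(1/3)*y/2) + C3*airybi(-2^(2/3)*3^(1/3)*y/2), y)


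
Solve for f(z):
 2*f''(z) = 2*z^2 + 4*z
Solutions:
 f(z) = C1 + C2*z + z^4/12 + z^3/3


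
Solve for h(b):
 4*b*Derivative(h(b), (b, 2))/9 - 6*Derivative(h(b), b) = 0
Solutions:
 h(b) = C1 + C2*b^(29/2)


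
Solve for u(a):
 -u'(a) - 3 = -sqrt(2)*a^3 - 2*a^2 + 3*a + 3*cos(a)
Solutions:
 u(a) = C1 + sqrt(2)*a^4/4 + 2*a^3/3 - 3*a^2/2 - 3*a - 3*sin(a)


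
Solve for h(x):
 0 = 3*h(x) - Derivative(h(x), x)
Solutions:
 h(x) = C1*exp(3*x)


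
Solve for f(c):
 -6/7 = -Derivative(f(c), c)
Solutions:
 f(c) = C1 + 6*c/7


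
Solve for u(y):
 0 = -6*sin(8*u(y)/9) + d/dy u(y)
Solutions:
 -6*y + 9*log(cos(8*u(y)/9) - 1)/16 - 9*log(cos(8*u(y)/9) + 1)/16 = C1


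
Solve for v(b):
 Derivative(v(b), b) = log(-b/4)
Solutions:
 v(b) = C1 + b*log(-b) + b*(-2*log(2) - 1)


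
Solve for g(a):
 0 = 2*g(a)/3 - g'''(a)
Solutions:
 g(a) = C3*exp(2^(1/3)*3^(2/3)*a/3) + (C1*sin(2^(1/3)*3^(1/6)*a/2) + C2*cos(2^(1/3)*3^(1/6)*a/2))*exp(-2^(1/3)*3^(2/3)*a/6)


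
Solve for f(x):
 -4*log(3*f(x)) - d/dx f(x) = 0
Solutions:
 Integral(1/(log(_y) + log(3)), (_y, f(x)))/4 = C1 - x


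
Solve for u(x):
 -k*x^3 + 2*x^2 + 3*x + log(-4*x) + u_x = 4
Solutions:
 u(x) = C1 + k*x^4/4 - 2*x^3/3 - 3*x^2/2 - x*log(-x) + x*(5 - 2*log(2))


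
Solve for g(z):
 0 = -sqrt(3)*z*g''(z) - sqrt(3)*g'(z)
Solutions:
 g(z) = C1 + C2*log(z)


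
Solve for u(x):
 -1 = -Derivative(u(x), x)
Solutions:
 u(x) = C1 + x


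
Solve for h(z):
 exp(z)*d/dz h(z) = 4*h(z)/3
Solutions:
 h(z) = C1*exp(-4*exp(-z)/3)


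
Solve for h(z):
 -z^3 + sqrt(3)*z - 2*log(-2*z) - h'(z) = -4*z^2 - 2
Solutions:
 h(z) = C1 - z^4/4 + 4*z^3/3 + sqrt(3)*z^2/2 - 2*z*log(-z) + 2*z*(2 - log(2))


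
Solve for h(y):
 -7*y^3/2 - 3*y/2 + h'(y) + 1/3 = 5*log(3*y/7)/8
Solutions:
 h(y) = C1 + 7*y^4/8 + 3*y^2/4 + 5*y*log(y)/8 - 5*y*log(7)/8 - 23*y/24 + 5*y*log(3)/8


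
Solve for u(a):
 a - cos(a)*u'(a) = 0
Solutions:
 u(a) = C1 + Integral(a/cos(a), a)


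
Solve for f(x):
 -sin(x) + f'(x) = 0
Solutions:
 f(x) = C1 - cos(x)


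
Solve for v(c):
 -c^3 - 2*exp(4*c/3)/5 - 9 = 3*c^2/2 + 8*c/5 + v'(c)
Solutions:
 v(c) = C1 - c^4/4 - c^3/2 - 4*c^2/5 - 9*c - 3*exp(4*c/3)/10


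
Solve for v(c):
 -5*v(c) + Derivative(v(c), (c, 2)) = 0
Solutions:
 v(c) = C1*exp(-sqrt(5)*c) + C2*exp(sqrt(5)*c)


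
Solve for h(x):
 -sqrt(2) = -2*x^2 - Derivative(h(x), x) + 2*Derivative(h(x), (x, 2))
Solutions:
 h(x) = C1 + C2*exp(x/2) - 2*x^3/3 - 4*x^2 - 16*x + sqrt(2)*x


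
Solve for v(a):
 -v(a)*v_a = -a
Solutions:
 v(a) = -sqrt(C1 + a^2)
 v(a) = sqrt(C1 + a^2)


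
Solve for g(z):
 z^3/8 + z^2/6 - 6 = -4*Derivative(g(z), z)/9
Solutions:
 g(z) = C1 - 9*z^4/128 - z^3/8 + 27*z/2


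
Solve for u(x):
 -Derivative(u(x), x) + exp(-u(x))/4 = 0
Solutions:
 u(x) = log(C1 + x/4)


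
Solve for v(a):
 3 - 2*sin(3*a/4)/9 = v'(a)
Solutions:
 v(a) = C1 + 3*a + 8*cos(3*a/4)/27


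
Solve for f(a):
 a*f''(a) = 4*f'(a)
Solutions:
 f(a) = C1 + C2*a^5


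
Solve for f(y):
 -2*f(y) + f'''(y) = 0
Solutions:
 f(y) = C3*exp(2^(1/3)*y) + (C1*sin(2^(1/3)*sqrt(3)*y/2) + C2*cos(2^(1/3)*sqrt(3)*y/2))*exp(-2^(1/3)*y/2)


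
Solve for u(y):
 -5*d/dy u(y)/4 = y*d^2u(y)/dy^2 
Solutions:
 u(y) = C1 + C2/y^(1/4)


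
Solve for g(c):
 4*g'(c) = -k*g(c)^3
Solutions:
 g(c) = -sqrt(2)*sqrt(-1/(C1 - c*k))
 g(c) = sqrt(2)*sqrt(-1/(C1 - c*k))


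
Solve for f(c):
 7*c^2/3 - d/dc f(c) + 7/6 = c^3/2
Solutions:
 f(c) = C1 - c^4/8 + 7*c^3/9 + 7*c/6


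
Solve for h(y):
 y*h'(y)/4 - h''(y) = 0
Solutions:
 h(y) = C1 + C2*erfi(sqrt(2)*y/4)


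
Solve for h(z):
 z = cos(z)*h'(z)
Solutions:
 h(z) = C1 + Integral(z/cos(z), z)


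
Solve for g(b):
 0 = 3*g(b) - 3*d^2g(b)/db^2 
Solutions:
 g(b) = C1*exp(-b) + C2*exp(b)


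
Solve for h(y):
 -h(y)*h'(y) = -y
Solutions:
 h(y) = -sqrt(C1 + y^2)
 h(y) = sqrt(C1 + y^2)


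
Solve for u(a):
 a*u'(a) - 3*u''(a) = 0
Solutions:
 u(a) = C1 + C2*erfi(sqrt(6)*a/6)


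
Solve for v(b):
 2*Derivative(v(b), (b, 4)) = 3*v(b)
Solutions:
 v(b) = C1*exp(-2^(3/4)*3^(1/4)*b/2) + C2*exp(2^(3/4)*3^(1/4)*b/2) + C3*sin(2^(3/4)*3^(1/4)*b/2) + C4*cos(2^(3/4)*3^(1/4)*b/2)


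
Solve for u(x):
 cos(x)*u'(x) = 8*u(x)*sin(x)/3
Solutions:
 u(x) = C1/cos(x)^(8/3)


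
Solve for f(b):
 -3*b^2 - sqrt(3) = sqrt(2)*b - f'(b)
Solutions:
 f(b) = C1 + b^3 + sqrt(2)*b^2/2 + sqrt(3)*b


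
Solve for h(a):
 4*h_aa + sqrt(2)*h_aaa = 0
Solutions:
 h(a) = C1 + C2*a + C3*exp(-2*sqrt(2)*a)


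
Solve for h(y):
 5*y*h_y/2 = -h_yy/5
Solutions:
 h(y) = C1 + C2*erf(5*y/2)


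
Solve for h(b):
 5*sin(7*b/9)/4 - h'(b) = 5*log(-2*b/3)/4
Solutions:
 h(b) = C1 - 5*b*log(-b)/4 - 5*b*log(2)/4 + 5*b/4 + 5*b*log(3)/4 - 45*cos(7*b/9)/28


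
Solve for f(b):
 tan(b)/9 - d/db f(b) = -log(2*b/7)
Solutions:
 f(b) = C1 + b*log(b) - b*log(7) - b + b*log(2) - log(cos(b))/9


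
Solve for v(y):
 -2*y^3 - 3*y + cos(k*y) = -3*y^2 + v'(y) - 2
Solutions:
 v(y) = C1 - y^4/2 + y^3 - 3*y^2/2 + 2*y + sin(k*y)/k


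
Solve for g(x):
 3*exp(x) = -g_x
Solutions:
 g(x) = C1 - 3*exp(x)


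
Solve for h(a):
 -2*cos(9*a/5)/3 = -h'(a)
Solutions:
 h(a) = C1 + 10*sin(9*a/5)/27


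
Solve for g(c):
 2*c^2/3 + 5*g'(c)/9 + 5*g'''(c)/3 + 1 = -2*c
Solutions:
 g(c) = C1 + C2*sin(sqrt(3)*c/3) + C3*cos(sqrt(3)*c/3) - 2*c^3/5 - 9*c^2/5 + 27*c/5


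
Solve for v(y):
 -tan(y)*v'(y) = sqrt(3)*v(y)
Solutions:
 v(y) = C1/sin(y)^(sqrt(3))


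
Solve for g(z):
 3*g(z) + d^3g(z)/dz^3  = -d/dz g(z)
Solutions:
 g(z) = C1*exp(6^(1/3)*z*(-2*3^(1/3)/(27 + sqrt(741))^(1/3) + 2^(1/3)*(27 + sqrt(741))^(1/3))/12)*sin(2^(1/3)*3^(1/6)*z*(6/(27 + sqrt(741))^(1/3) + 2^(1/3)*3^(2/3)*(27 + sqrt(741))^(1/3))/12) + C2*exp(6^(1/3)*z*(-2*3^(1/3)/(27 + sqrt(741))^(1/3) + 2^(1/3)*(27 + sqrt(741))^(1/3))/12)*cos(2^(1/3)*3^(1/6)*z*(6/(27 + sqrt(741))^(1/3) + 2^(1/3)*3^(2/3)*(27 + sqrt(741))^(1/3))/12) + C3*exp(-6^(1/3)*z*(-2*3^(1/3)/(27 + sqrt(741))^(1/3) + 2^(1/3)*(27 + sqrt(741))^(1/3))/6)


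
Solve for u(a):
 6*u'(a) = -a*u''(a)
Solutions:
 u(a) = C1 + C2/a^5


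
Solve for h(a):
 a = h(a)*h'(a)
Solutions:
 h(a) = -sqrt(C1 + a^2)
 h(a) = sqrt(C1 + a^2)


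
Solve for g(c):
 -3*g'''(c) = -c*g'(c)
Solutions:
 g(c) = C1 + Integral(C2*airyai(3^(2/3)*c/3) + C3*airybi(3^(2/3)*c/3), c)


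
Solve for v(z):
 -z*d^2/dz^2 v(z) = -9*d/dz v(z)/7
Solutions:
 v(z) = C1 + C2*z^(16/7)


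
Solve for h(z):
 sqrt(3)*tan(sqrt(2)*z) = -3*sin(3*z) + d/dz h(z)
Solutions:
 h(z) = C1 - sqrt(6)*log(cos(sqrt(2)*z))/2 - cos(3*z)


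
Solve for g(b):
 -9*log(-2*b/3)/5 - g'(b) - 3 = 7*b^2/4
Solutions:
 g(b) = C1 - 7*b^3/12 - 9*b*log(-b)/5 + 3*b*(-3*log(2) - 2 + 3*log(3))/5


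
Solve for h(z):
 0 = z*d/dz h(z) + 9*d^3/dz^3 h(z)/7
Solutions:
 h(z) = C1 + Integral(C2*airyai(-21^(1/3)*z/3) + C3*airybi(-21^(1/3)*z/3), z)


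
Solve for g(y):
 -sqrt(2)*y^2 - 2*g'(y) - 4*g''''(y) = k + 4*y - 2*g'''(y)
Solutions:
 g(y) = C1 + C2*exp(y*((6*sqrt(78) + 53)^(-1/3) + 2 + (6*sqrt(78) + 53)^(1/3))/12)*sin(sqrt(3)*y*(-(6*sqrt(78) + 53)^(1/3) + (6*sqrt(78) + 53)^(-1/3))/12) + C3*exp(y*((6*sqrt(78) + 53)^(-1/3) + 2 + (6*sqrt(78) + 53)^(1/3))/12)*cos(sqrt(3)*y*(-(6*sqrt(78) + 53)^(1/3) + (6*sqrt(78) + 53)^(-1/3))/12) + C4*exp(y*(-(6*sqrt(78) + 53)^(1/3) - 1/(6*sqrt(78) + 53)^(1/3) + 1)/6) - k*y/2 - sqrt(2)*y^3/6 - y^2 - sqrt(2)*y


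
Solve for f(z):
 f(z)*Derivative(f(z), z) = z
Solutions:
 f(z) = -sqrt(C1 + z^2)
 f(z) = sqrt(C1 + z^2)


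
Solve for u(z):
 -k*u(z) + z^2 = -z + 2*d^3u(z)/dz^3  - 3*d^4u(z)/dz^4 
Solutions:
 u(z) = C1*exp(z*Piecewise((-sqrt(-2^(2/3)*k^(1/3)/3 + 1/9)/2 - sqrt(2^(2/3)*k^(1/3)/3 + 2/9 - 2/(27*sqrt(-2^(2/3)*k^(1/3)/3 + 1/9)))/2 + 1/6, Eq(k, 0)), (-sqrt(-2*k/(9*(-k/108 + sqrt(k^3/729 + k^2/11664))^(1/3)) + 2*(-k/108 + sqrt(k^3/729 + k^2/11664))^(1/3) + 1/9)/2 - sqrt(2*k/(9*(-k/108 + sqrt(k^3/729 + k^2/11664))^(1/3)) - 2*(-k/108 + sqrt(k^3/729 + k^2/11664))^(1/3) + 2/9 - 2/(27*sqrt(-2*k/(9*(-k/108 + sqrt(k^3/729 + k^2/11664))^(1/3)) + 2*(-k/108 + sqrt(k^3/729 + k^2/11664))^(1/3) + 1/9)))/2 + 1/6, True))) + C2*exp(z*Piecewise((-sqrt(-2^(2/3)*k^(1/3)/3 + 1/9)/2 + sqrt(2^(2/3)*k^(1/3)/3 + 2/9 - 2/(27*sqrt(-2^(2/3)*k^(1/3)/3 + 1/9)))/2 + 1/6, Eq(k, 0)), (-sqrt(-2*k/(9*(-k/108 + sqrt(k^3/729 + k^2/11664))^(1/3)) + 2*(-k/108 + sqrt(k^3/729 + k^2/11664))^(1/3) + 1/9)/2 + sqrt(2*k/(9*(-k/108 + sqrt(k^3/729 + k^2/11664))^(1/3)) - 2*(-k/108 + sqrt(k^3/729 + k^2/11664))^(1/3) + 2/9 - 2/(27*sqrt(-2*k/(9*(-k/108 + sqrt(k^3/729 + k^2/11664))^(1/3)) + 2*(-k/108 + sqrt(k^3/729 + k^2/11664))^(1/3) + 1/9)))/2 + 1/6, True))) + C3*exp(z*Piecewise((sqrt(-2^(2/3)*k^(1/3)/3 + 1/9)/2 - sqrt(2^(2/3)*k^(1/3)/3 + 2/9 + 2/(27*sqrt(-2^(2/3)*k^(1/3)/3 + 1/9)))/2 + 1/6, Eq(k, 0)), (sqrt(-2*k/(9*(-k/108 + sqrt(k^3/729 + k^2/11664))^(1/3)) + 2*(-k/108 + sqrt(k^3/729 + k^2/11664))^(1/3) + 1/9)/2 - sqrt(2*k/(9*(-k/108 + sqrt(k^3/729 + k^2/11664))^(1/3)) - 2*(-k/108 + sqrt(k^3/729 + k^2/11664))^(1/3) + 2/9 + 2/(27*sqrt(-2*k/(9*(-k/108 + sqrt(k^3/729 + k^2/11664))^(1/3)) + 2*(-k/108 + sqrt(k^3/729 + k^2/11664))^(1/3) + 1/9)))/2 + 1/6, True))) + C4*exp(z*Piecewise((sqrt(-2^(2/3)*k^(1/3)/3 + 1/9)/2 + sqrt(2^(2/3)*k^(1/3)/3 + 2/9 + 2/(27*sqrt(-2^(2/3)*k^(1/3)/3 + 1/9)))/2 + 1/6, Eq(k, 0)), (sqrt(-2*k/(9*(-k/108 + sqrt(k^3/729 + k^2/11664))^(1/3)) + 2*(-k/108 + sqrt(k^3/729 + k^2/11664))^(1/3) + 1/9)/2 + sqrt(2*k/(9*(-k/108 + sqrt(k^3/729 + k^2/11664))^(1/3)) - 2*(-k/108 + sqrt(k^3/729 + k^2/11664))^(1/3) + 2/9 + 2/(27*sqrt(-2*k/(9*(-k/108 + sqrt(k^3/729 + k^2/11664))^(1/3)) + 2*(-k/108 + sqrt(k^3/729 + k^2/11664))^(1/3) + 1/9)))/2 + 1/6, True))) + z^2/k + z/k


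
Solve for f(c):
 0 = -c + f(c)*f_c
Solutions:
 f(c) = -sqrt(C1 + c^2)
 f(c) = sqrt(C1 + c^2)


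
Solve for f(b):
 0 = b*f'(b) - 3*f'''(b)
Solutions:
 f(b) = C1 + Integral(C2*airyai(3^(2/3)*b/3) + C3*airybi(3^(2/3)*b/3), b)


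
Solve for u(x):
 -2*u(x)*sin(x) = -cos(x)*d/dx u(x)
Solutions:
 u(x) = C1/cos(x)^2


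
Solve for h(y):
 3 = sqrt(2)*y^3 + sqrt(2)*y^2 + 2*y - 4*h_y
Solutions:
 h(y) = C1 + sqrt(2)*y^4/16 + sqrt(2)*y^3/12 + y^2/4 - 3*y/4


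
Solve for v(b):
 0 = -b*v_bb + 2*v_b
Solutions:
 v(b) = C1 + C2*b^3


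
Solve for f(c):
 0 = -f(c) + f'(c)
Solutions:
 f(c) = C1*exp(c)


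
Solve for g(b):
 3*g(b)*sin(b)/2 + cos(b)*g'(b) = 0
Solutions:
 g(b) = C1*cos(b)^(3/2)


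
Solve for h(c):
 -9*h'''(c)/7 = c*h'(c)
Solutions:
 h(c) = C1 + Integral(C2*airyai(-21^(1/3)*c/3) + C3*airybi(-21^(1/3)*c/3), c)


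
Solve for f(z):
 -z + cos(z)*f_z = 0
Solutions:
 f(z) = C1 + Integral(z/cos(z), z)


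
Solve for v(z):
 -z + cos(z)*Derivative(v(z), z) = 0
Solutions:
 v(z) = C1 + Integral(z/cos(z), z)


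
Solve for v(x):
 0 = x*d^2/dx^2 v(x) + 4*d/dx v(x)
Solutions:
 v(x) = C1 + C2/x^3


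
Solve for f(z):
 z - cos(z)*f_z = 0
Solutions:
 f(z) = C1 + Integral(z/cos(z), z)


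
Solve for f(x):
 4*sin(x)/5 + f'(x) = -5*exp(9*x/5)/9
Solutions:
 f(x) = C1 - 25*exp(9*x/5)/81 + 4*cos(x)/5


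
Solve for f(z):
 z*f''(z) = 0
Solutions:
 f(z) = C1 + C2*z


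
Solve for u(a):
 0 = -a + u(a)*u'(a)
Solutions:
 u(a) = -sqrt(C1 + a^2)
 u(a) = sqrt(C1 + a^2)


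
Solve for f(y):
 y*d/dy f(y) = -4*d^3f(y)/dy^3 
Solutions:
 f(y) = C1 + Integral(C2*airyai(-2^(1/3)*y/2) + C3*airybi(-2^(1/3)*y/2), y)


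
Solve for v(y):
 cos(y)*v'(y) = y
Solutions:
 v(y) = C1 + Integral(y/cos(y), y)
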